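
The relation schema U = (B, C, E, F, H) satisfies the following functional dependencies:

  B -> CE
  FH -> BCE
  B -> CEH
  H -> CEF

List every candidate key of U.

{B}, {H}

{B}⁺: B→CE adds C, E; B→CEH adds H; H→CEF adds F → {B, C, E, F, H}.
{H}⁺: H→CEF adds C, E, F; FH→BCE adds B → {B, C, E, F, H}.
Any other superkey contains one of these as a subset, so there are no further candidate keys.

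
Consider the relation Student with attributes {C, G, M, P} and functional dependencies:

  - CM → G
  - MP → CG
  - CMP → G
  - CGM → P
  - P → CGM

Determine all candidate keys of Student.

(P), (C, M)

{P}⁺: P→CGM adds C, G, M → {C, G, M, P}.
{C, M}⁺: CM→G adds G; CGM→P adds P → {C, G, M, P}. Minimal: {M}⁺ = {M}; {C}⁺ = {C} — none reach the full schema.
Any other superkey contains one of these as a subset, so there are no further candidate keys.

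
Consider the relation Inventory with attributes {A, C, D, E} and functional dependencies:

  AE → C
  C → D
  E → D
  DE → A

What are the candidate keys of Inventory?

Attribute E never appears on the right-hand side of any dependency, so E must belong to every candidate key.
{E}⁺ = {A, C, D, E}, which is all of the schema, so {E} is the only candidate key.

E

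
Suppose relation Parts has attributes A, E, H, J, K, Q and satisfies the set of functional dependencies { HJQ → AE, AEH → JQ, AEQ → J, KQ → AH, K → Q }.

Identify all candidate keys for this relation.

EK, JK

Attribute K never appears on the right-hand side of any dependency, so K must belong to every candidate key.
{K}⁺ = {A, H, K, Q}, which is not all of the schema, so we must add further attributes.
{E, K}⁺: K→Q adds Q; KQ→AH adds A, H; AEH→JQ adds J → {A, E, H, J, K, Q}.
{J, K}⁺: K→Q adds Q; KQ→AH adds A, H; HJQ→AE adds E → {A, E, H, J, K, Q}.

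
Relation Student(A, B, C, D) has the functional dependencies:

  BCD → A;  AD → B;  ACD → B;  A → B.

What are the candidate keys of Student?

(A, C, D), (B, C, D)

Attributes C, D never appear on any right-hand side, so every candidate key must contain {C, D}.
{C, D}⁺ = {C, D}, which is not all of the schema, so we must add further attributes.
{A, C, D}⁺: AD→B adds B → {A, B, C, D}. Minimal: {C, D}⁺ = {C, D}; {A, D}⁺ = {A, B, D}; {A, C}⁺ = {A, B, C} — none reach the full schema.
{B, C, D}⁺: BCD→A adds A → {A, B, C, D}. Minimal: {C, D}⁺ = {C, D}; {B, D}⁺ = {B, D}; {B, C}⁺ = {B, C} — none reach the full schema.
Any other superkey contains one of these as a subset, so there are no further candidate keys.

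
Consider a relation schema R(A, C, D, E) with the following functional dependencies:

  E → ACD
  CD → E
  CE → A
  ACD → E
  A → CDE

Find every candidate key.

(A), (E), (C, D)

{A}⁺: A→CDE adds C, D, E → {A, C, D, E}.
{E}⁺: E→ACD adds A, C, D → {A, C, D, E}.
{C, D}⁺: CD→E adds E; CE→A adds A → {A, C, D, E}. Minimal: {D}⁺ = {D}; {C}⁺ = {C} — none reach the full schema.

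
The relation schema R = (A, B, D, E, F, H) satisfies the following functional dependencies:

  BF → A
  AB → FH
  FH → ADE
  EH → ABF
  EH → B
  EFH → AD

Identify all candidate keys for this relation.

AB, BF, EH, FH

{A, B}⁺: AB→FH adds F, H; FH→ADE adds D, E → {A, B, D, E, F, H}. Minimal: {B}⁺ = {B}; {A}⁺ = {A} — none reach the full schema.
{B, F}⁺: BF→A adds A; AB→FH adds H; FH→ADE adds D, E → {A, B, D, E, F, H}. Minimal: {F}⁺ = {F}; {B}⁺ = {B} — none reach the full schema.
{E, H}⁺: EH→ABF adds A, B, F; EFH→AD adds D → {A, B, D, E, F, H}. Minimal: {H}⁺ = {H}; {E}⁺ = {E} — none reach the full schema.
{F, H}⁺: FH→ADE adds A, D, E; EH→ABF adds B → {A, B, D, E, F, H}. Minimal: {H}⁺ = {H}; {F}⁺ = {F} — none reach the full schema.
Any other superkey contains one of these as a subset, so there are no further candidate keys.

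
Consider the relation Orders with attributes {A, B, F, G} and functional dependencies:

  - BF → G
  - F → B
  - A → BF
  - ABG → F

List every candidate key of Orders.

A

{A}⁺: A→BF adds B, F; BF→G adds G → {A, B, F, G}.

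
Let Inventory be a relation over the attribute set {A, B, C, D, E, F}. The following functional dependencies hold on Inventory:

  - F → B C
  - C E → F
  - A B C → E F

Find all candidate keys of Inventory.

Attributes A, D never appear on any right-hand side, so every candidate key must contain {A, D}.
{A, D}⁺ = {A, D}, which is not all of the schema, so we must add further attributes.
{A, D, F}⁺: F→BC adds B, C; ABC→EF adds E → {A, B, C, D, E, F}. Minimal: {D, F}⁺ = {B, C, D, F}; {A, F}⁺ = {A, B, C, E, F}; {A, D}⁺ = {A, D} — none reach the full schema.
{A, B, C, D}⁺: ABC→EF adds E, F → {A, B, C, D, E, F}. Minimal: {B, C, D}⁺ = {B, C, D}; {A, C, D}⁺ = {A, C, D}; {A, B, D}⁺ = {A, B, D}; … — none reach the full schema.
{A, C, D, E}⁺: CE→F adds F; F→BC adds B → {A, B, C, D, E, F}. Minimal: {C, D, E}⁺ = {B, C, D, E, F}; {A, D, E}⁺ = {A, D, E}; {A, C, E}⁺ = {A, B, C, E, F}; … — none reach the full schema.
Any other superkey contains one of these as a subset, so there are no further candidate keys.

{A, D, F}, {A, B, C, D}, {A, C, D, E}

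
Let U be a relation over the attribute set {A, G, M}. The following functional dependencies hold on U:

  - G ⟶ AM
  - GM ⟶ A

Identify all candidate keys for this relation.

Attribute G never appears on the right-hand side of any dependency, so G must belong to every candidate key.
{G}⁺ = {A, G, M}, which is all of the schema, so {G} is the only candidate key.

G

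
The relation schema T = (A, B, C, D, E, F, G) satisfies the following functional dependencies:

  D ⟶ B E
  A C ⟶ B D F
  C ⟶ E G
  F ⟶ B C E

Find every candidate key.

{A, C}, {A, F}

Attribute A never appears on the right-hand side of any dependency, so A must belong to every candidate key.
{A}⁺ = {A}, which is not all of the schema, so we must add further attributes.
{A, C}⁺: AC→BDF adds B, D, F; C→EG adds E, G → {A, B, C, D, E, F, G}. Minimal: {C}⁺ = {C, E, G}; {A}⁺ = {A} — none reach the full schema.
{A, F}⁺: F→BCE adds B, C, E; AC→BDF adds D; C→EG adds G → {A, B, C, D, E, F, G}. Minimal: {F}⁺ = {B, C, E, F, G}; {A}⁺ = {A} — none reach the full schema.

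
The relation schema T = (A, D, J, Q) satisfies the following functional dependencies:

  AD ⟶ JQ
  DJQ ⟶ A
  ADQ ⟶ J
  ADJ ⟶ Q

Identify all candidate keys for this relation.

AD, DJQ

Attribute D never appears on the right-hand side of any dependency, so D must belong to every candidate key.
{D}⁺ = {D}, which is not all of the schema, so we must add further attributes.
{A, D}⁺: AD→JQ adds J, Q → {A, D, J, Q}. Minimal: {D}⁺ = {D}; {A}⁺ = {A} — none reach the full schema.
{D, J, Q}⁺: DJQ→A adds A → {A, D, J, Q}. Minimal: {J, Q}⁺ = {J, Q}; {D, Q}⁺ = {D, Q}; {D, J}⁺ = {D, J} — none reach the full schema.
Any other superkey contains one of these as a subset, so there are no further candidate keys.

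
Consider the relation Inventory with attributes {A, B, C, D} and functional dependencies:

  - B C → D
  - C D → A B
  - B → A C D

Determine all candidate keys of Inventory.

{B}, {C, D}

{B}⁺: B→ACD adds A, C, D → {A, B, C, D}.
{C, D}⁺: CD→AB adds A, B → {A, B, C, D}.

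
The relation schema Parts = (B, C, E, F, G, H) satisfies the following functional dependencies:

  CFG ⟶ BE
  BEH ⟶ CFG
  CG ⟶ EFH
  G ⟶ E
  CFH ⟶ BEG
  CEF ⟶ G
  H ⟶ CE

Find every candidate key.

{B, H}⁺: H→CE adds C, E; BEH→CFG adds F, G → {B, C, E, F, G, H}. Minimal: {H}⁺ = {C, E, H}; {B}⁺ = {B} — none reach the full schema.
{C, G}⁺: CG→EFH adds E, F, H; CFH→BEG adds B → {B, C, E, F, G, H}. Minimal: {G}⁺ = {E, G}; {C}⁺ = {C} — none reach the full schema.
{F, H}⁺: H→CE adds C, E; CFH→BEG adds B, G → {B, C, E, F, G, H}. Minimal: {H}⁺ = {C, E, H}; {F}⁺ = {F} — none reach the full schema.
{G, H}⁺: G→E adds E; H→CE adds C; CG→EFH adds F; CFH→BEG adds B → {B, C, E, F, G, H}. Minimal: {H}⁺ = {C, E, H}; {G}⁺ = {E, G} — none reach the full schema.
{C, E, F}⁺: CEF→G adds G; CFG→BE adds B; CG→EFH adds H → {B, C, E, F, G, H}. Minimal: {E, F}⁺ = {E, F}; {C, F}⁺ = {C, F}; {C, E}⁺ = {C, E} — none reach the full schema.

{B, H}, {C, G}, {F, H}, {G, H}, {C, E, F}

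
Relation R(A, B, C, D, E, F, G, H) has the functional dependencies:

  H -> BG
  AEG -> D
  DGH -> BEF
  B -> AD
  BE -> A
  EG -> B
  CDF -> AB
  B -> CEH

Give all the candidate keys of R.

{B}⁺: B→AD adds A, D; B→CEH adds C, E, H; H→BG adds G; DGH→BEF adds F → {A, B, C, D, E, F, G, H}.
{H}⁺: H→BG adds B, G; B→AD adds A, D; B→CEH adds C, E; DGH→BEF adds F → {A, B, C, D, E, F, G, H}.
{E, G}⁺: EG→B adds B; B→CEH adds C, H; B→AD adds A, D; DGH→BEF adds F → {A, B, C, D, E, F, G, H}.
{C, D, F}⁺: CDF→AB adds A, B; B→CEH adds E, H; H→BG adds G → {A, B, C, D, E, F, G, H}.
Any other superkey contains one of these as a subset, so there are no further candidate keys.

{B}, {H}, {E, G}, {C, D, F}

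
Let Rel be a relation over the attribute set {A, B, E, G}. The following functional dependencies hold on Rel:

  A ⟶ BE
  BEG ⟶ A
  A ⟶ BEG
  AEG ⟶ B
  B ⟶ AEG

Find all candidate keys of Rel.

A; B

{A}⁺: A→BE adds B, E; A→BEG adds G → {A, B, E, G}.
{B}⁺: B→AEG adds A, E, G → {A, B, E, G}.
Any other superkey contains one of these as a subset, so there are no further candidate keys.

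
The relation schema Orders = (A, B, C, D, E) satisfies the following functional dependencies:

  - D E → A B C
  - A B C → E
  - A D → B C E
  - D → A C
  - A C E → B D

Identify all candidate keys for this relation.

{D}; {A, B, C}; {A, C, E}

{D}⁺: D→AC adds A, C; AD→BCE adds B, E → {A, B, C, D, E}.
{A, B, C}⁺: ABC→E adds E; ACE→BD adds D → {A, B, C, D, E}.
{A, C, E}⁺: ACE→BD adds B, D → {A, B, C, D, E}.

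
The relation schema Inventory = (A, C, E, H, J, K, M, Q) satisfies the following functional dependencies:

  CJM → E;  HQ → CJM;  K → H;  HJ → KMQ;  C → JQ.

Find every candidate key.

Attribute A never appears on the right-hand side of any dependency, so A must belong to every candidate key.
{A}⁺ = {A}, which is not all of the schema, so we must add further attributes.
{A, C, H}⁺: C→JQ adds J, Q; HQ→CJM adds M; HJ→KMQ adds K; CJM→E adds E → {A, C, E, H, J, K, M, Q}.
{A, C, K}⁺: K→H adds H; C→JQ adds J, Q; HQ→CJM adds M; CJM→E adds E → {A, C, E, H, J, K, M, Q}.
{A, H, J}⁺: HJ→KMQ adds K, M, Q; HQ→CJM adds C; CJM→E adds E → {A, C, E, H, J, K, M, Q}.
{A, H, Q}⁺: HQ→CJM adds C, J, M; HJ→KMQ adds K; CJM→E adds E → {A, C, E, H, J, K, M, Q}.
{A, J, K}⁺: K→H adds H; HJ→KMQ adds M, Q; HQ→CJM adds C; CJM→E adds E → {A, C, E, H, J, K, M, Q}.
{A, K, Q}⁺: K→H adds H; HQ→CJM adds C, J, M; CJM→E adds E → {A, C, E, H, J, K, M, Q}.
Any other superkey contains one of these as a subset, so there are no further candidate keys.

{A, C, H}, {A, C, K}, {A, H, J}, {A, H, Q}, {A, J, K}, {A, K, Q}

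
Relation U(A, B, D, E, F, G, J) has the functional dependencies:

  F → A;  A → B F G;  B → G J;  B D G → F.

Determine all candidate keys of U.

Attributes D, E never appear on any right-hand side, so every candidate key must contain {D, E}.
{D, E}⁺ = {D, E}, which is not all of the schema, so we must add further attributes.
{A, D, E}⁺: A→BFG adds B, F, G; B→GJ adds J → {A, B, D, E, F, G, J}. Minimal: {D, E}⁺ = {D, E}; {A, E}⁺ = {A, B, E, F, G, J}; {A, D}⁺ = {A, B, D, F, G, J} — none reach the full schema.
{B, D, E}⁺: B→GJ adds G, J; BDG→F adds F; F→A adds A → {A, B, D, E, F, G, J}. Minimal: {D, E}⁺ = {D, E}; {B, E}⁺ = {B, E, G, J}; {B, D}⁺ = {A, B, D, F, G, J} — none reach the full schema.
{D, E, F}⁺: F→A adds A; A→BFG adds B, G; B→GJ adds J → {A, B, D, E, F, G, J}. Minimal: {E, F}⁺ = {A, B, E, F, G, J}; {D, F}⁺ = {A, B, D, F, G, J}; {D, E}⁺ = {D, E} — none reach the full schema.

{A, D, E}; {B, D, E}; {D, E, F}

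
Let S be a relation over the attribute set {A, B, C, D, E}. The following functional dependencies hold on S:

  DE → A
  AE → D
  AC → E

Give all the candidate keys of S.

{A, B, C}⁺: AC→E adds E; AE→D adds D → {A, B, C, D, E}. Minimal: {B, C}⁺ = {B, C}; {A, C}⁺ = {A, C, D, E}; {A, B}⁺ = {A, B} — none reach the full schema.
{B, C, D, E}⁺: DE→A adds A → {A, B, C, D, E}. Minimal: {C, D, E}⁺ = {A, C, D, E}; {B, D, E}⁺ = {A, B, D, E}; {B, C, E}⁺ = {B, C, E}; … — none reach the full schema.
Any other superkey contains one of these as a subset, so there are no further candidate keys.

{A, B, C}; {B, C, D, E}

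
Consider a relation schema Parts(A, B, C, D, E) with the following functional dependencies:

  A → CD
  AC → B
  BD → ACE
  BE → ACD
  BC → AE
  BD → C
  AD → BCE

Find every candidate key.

{A}; {B, C}; {B, D}; {B, E}

{A}⁺: A→CD adds C, D; AC→B adds B; BD→ACE adds E → {A, B, C, D, E}.
{B, C}⁺: BC→AE adds A, E; A→CD adds D → {A, B, C, D, E}. Minimal: {C}⁺ = {C}; {B}⁺ = {B} — none reach the full schema.
{B, D}⁺: BD→ACE adds A, C, E → {A, B, C, D, E}. Minimal: {D}⁺ = {D}; {B}⁺ = {B} — none reach the full schema.
{B, E}⁺: BE→ACD adds A, C, D → {A, B, C, D, E}. Minimal: {E}⁺ = {E}; {B}⁺ = {B} — none reach the full schema.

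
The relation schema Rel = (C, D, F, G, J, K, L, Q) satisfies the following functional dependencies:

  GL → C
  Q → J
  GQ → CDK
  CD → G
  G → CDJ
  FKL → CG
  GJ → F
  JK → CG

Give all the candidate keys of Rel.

Attributes L, Q never appear on any right-hand side, so every candidate key must contain {L, Q}.
{L, Q}⁺ = {J, L, Q}, which is not all of the schema, so we must add further attributes.
{G, L, Q}⁺: GL→C adds C; Q→J adds J; GQ→CDK adds D, K; GJ→F adds F → {C, D, F, G, J, K, L, Q}. Minimal: {L, Q}⁺ = {J, L, Q}; {G, Q}⁺ = {C, D, F, G, J, K, Q}; {G, L}⁺ = {C, D, F, G, J, L} — none reach the full schema.
{K, L, Q}⁺: Q→J adds J; JK→CG adds C, G; GQ→CDK adds D; GJ→F adds F → {C, D, F, G, J, K, L, Q}. Minimal: {L, Q}⁺ = {J, L, Q}; {K, Q}⁺ = {C, D, F, G, J, K, Q}; {K, L}⁺ = {K, L} — none reach the full schema.
{C, D, L, Q}⁺: Q→J adds J; CD→G adds G; GJ→F adds F; GQ→CDK adds K → {C, D, F, G, J, K, L, Q}. Minimal: {D, L, Q}⁺ = {D, J, L, Q}; {C, L, Q}⁺ = {C, J, L, Q}; {C, D, Q}⁺ = {C, D, F, G, J, K, Q}; … — none reach the full schema.
Any other superkey contains one of these as a subset, so there are no further candidate keys.

(G, L, Q), (K, L, Q), (C, D, L, Q)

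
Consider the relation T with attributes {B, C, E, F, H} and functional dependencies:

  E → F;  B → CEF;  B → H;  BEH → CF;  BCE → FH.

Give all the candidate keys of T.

{B}

Attribute B never appears on the right-hand side of any dependency, so B must belong to every candidate key.
{B}⁺ = {B, C, E, F, H}, which is all of the schema, so {B} is the only candidate key.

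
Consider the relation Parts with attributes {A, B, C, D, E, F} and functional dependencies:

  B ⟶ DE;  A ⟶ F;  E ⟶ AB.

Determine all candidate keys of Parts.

Attribute C never appears on the right-hand side of any dependency, so C must belong to every candidate key.
{C}⁺ = {C}, which is not all of the schema, so we must add further attributes.
{B, C}⁺: B→DE adds D, E; E→AB adds A; A→F adds F → {A, B, C, D, E, F}. Minimal: {C}⁺ = {C}; {B}⁺ = {A, B, D, E, F} — none reach the full schema.
{C, E}⁺: E→AB adds A, B; B→DE adds D; A→F adds F → {A, B, C, D, E, F}. Minimal: {E}⁺ = {A, B, D, E, F}; {C}⁺ = {C} — none reach the full schema.

{B, C}, {C, E}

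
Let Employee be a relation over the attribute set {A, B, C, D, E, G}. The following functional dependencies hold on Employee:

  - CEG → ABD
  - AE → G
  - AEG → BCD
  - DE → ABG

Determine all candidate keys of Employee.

Attribute E never appears on the right-hand side of any dependency, so E must belong to every candidate key.
{E}⁺ = {E}, which is not all of the schema, so we must add further attributes.
{A, E}⁺: AE→G adds G; AEG→BCD adds B, C, D → {A, B, C, D, E, G}. Minimal: {E}⁺ = {E}; {A}⁺ = {A} — none reach the full schema.
{D, E}⁺: DE→ABG adds A, B, G; AEG→BCD adds C → {A, B, C, D, E, G}. Minimal: {E}⁺ = {E}; {D}⁺ = {D} — none reach the full schema.
{C, E, G}⁺: CEG→ABD adds A, B, D → {A, B, C, D, E, G}. Minimal: {E, G}⁺ = {E, G}; {C, G}⁺ = {C, G}; {C, E}⁺ = {C, E} — none reach the full schema.
Any other superkey contains one of these as a subset, so there are no further candidate keys.

{A, E}, {D, E}, {C, E, G}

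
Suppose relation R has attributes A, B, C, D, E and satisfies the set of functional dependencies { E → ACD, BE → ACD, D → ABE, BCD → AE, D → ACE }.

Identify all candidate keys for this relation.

{D}; {E}

{D}⁺: D→ABE adds A, B, E; D→ACE adds C → {A, B, C, D, E}.
{E}⁺: E→ACD adds A, C, D; D→ABE adds B → {A, B, C, D, E}.
Any other superkey contains one of these as a subset, so there are no further candidate keys.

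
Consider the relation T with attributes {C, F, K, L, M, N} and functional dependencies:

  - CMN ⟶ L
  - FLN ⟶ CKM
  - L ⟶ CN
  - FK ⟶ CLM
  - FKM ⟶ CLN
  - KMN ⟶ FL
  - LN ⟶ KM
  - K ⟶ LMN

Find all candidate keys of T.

K, L, CMN

{K}⁺: K→LMN adds L, M, N; L→CN adds C; KMN→FL adds F → {C, F, K, L, M, N}.
{L}⁺: L→CN adds C, N; LN→KM adds K, M; KMN→FL adds F → {C, F, K, L, M, N}.
{C, M, N}⁺: CMN→L adds L; LN→KM adds K; KMN→FL adds F → {C, F, K, L, M, N}. Minimal: {M, N}⁺ = {M, N}; {C, N}⁺ = {C, N}; {C, M}⁺ = {C, M} — none reach the full schema.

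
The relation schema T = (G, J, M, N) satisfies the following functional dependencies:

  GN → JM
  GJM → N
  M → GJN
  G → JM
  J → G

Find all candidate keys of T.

G, J, M

{G}⁺: G→JM adds J, M; GJM→N adds N → {G, J, M, N}.
{J}⁺: J→G adds G; G→JM adds M; GJM→N adds N → {G, J, M, N}.
{M}⁺: M→GJN adds G, J, N → {G, J, M, N}.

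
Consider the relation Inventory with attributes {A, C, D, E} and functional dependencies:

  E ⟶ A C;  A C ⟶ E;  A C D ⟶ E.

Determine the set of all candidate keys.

Attribute D never appears on the right-hand side of any dependency, so D must belong to every candidate key.
{D}⁺ = {D}, which is not all of the schema, so we must add further attributes.
{D, E}⁺: E→AC adds A, C → {A, C, D, E}. Minimal: {E}⁺ = {A, C, E}; {D}⁺ = {D} — none reach the full schema.
{A, C, D}⁺: AC→E adds E → {A, C, D, E}. Minimal: {C, D}⁺ = {C, D}; {A, D}⁺ = {A, D}; {A, C}⁺ = {A, C, E} — none reach the full schema.
Any other superkey contains one of these as a subset, so there are no further candidate keys.

(D, E); (A, C, D)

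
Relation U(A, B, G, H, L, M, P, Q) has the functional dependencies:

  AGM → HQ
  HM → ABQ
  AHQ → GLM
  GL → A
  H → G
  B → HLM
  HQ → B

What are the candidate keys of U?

Attribute P never appears on the right-hand side of any dependency, so P must belong to every candidate key.
{P}⁺ = {P}, which is not all of the schema, so we must add further attributes.
{B, P}⁺: B→HLM adds H, L, M; HM→ABQ adds A, Q; AHQ→GLM adds G → {A, B, G, H, L, M, P, Q}. Minimal: {P}⁺ = {P}; {B}⁺ = {A, B, G, H, L, M, Q} — none reach the full schema.
{H, M, P}⁺: HM→ABQ adds A, B, Q; AHQ→GLM adds G, L → {A, B, G, H, L, M, P, Q}. Minimal: {M, P}⁺ = {M, P}; {H, P}⁺ = {G, H, P}; {H, M}⁺ = {A, B, G, H, L, M, Q} — none reach the full schema.
{H, P, Q}⁺: H→G adds G; HQ→B adds B; B→HLM adds L, M; HM→ABQ adds A → {A, B, G, H, L, M, P, Q}. Minimal: {P, Q}⁺ = {P, Q}; {H, Q}⁺ = {A, B, G, H, L, M, Q}; {H, P}⁺ = {G, H, P} — none reach the full schema.
{A, G, M, P}⁺: AGM→HQ adds H, Q; HM→ABQ adds B; AHQ→GLM adds L → {A, B, G, H, L, M, P, Q}. Minimal: {G, M, P}⁺ = {G, M, P}; {A, M, P}⁺ = {A, M, P}; {A, G, P}⁺ = {A, G, P}; … — none reach the full schema.
{G, L, M, P}⁺: GL→A adds A; AGM→HQ adds H, Q; HM→ABQ adds B → {A, B, G, H, L, M, P, Q}. Minimal: {L, M, P}⁺ = {L, M, P}; {G, M, P}⁺ = {G, M, P}; {G, L, P}⁺ = {A, G, L, P}; … — none reach the full schema.

{B, P}, {H, M, P}, {H, P, Q}, {A, G, M, P}, {G, L, M, P}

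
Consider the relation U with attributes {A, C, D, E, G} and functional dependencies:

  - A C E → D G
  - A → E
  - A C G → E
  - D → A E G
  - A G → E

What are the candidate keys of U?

Attribute C never appears on the right-hand side of any dependency, so C must belong to every candidate key.
{C}⁺ = {C}, which is not all of the schema, so we must add further attributes.
{A, C}⁺: A→E adds E; ACE→DG adds D, G → {A, C, D, E, G}. Minimal: {C}⁺ = {C}; {A}⁺ = {A, E} — none reach the full schema.
{C, D}⁺: D→AEG adds A, E, G → {A, C, D, E, G}. Minimal: {D}⁺ = {A, D, E, G}; {C}⁺ = {C} — none reach the full schema.

{A, C}, {C, D}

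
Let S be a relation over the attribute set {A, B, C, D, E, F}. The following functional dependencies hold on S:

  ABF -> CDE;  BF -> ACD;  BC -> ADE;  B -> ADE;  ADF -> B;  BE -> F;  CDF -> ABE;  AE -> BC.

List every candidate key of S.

(B), (A, E), (A, D, F), (C, D, F)

{B}⁺: B→ADE adds A, D, E; BE→F adds F; AE→BC adds C → {A, B, C, D, E, F}.
{A, E}⁺: AE→BC adds B, C; BC→ADE adds D; BE→F adds F → {A, B, C, D, E, F}.
{A, D, F}⁺: ADF→B adds B; ABF→CDE adds C, E → {A, B, C, D, E, F}.
{C, D, F}⁺: CDF→ABE adds A, B, E → {A, B, C, D, E, F}.
Any other superkey contains one of these as a subset, so there are no further candidate keys.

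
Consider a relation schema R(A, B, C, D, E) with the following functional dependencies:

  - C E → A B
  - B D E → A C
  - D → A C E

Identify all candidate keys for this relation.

{D}

Attribute D never appears on the right-hand side of any dependency, so D must belong to every candidate key.
{D}⁺ = {A, B, C, D, E}, which is all of the schema, so {D} is the only candidate key.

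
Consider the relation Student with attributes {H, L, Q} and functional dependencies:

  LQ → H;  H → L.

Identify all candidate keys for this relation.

Attribute Q never appears on the right-hand side of any dependency, so Q must belong to every candidate key.
{Q}⁺ = {Q}, which is not all of the schema, so we must add further attributes.
{H, Q}⁺: H→L adds L → {H, L, Q}. Minimal: {Q}⁺ = {Q}; {H}⁺ = {H, L} — none reach the full schema.
{L, Q}⁺: LQ→H adds H → {H, L, Q}. Minimal: {Q}⁺ = {Q}; {L}⁺ = {L} — none reach the full schema.
Any other superkey contains one of these as a subset, so there are no further candidate keys.

HQ, LQ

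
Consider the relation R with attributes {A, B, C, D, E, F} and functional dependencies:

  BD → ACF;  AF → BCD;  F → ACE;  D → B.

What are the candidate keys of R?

{D}⁺: D→B adds B; BD→ACF adds A, C, F; F→ACE adds E → {A, B, C, D, E, F}.
{F}⁺: F→ACE adds A, C, E; AF→BCD adds B, D → {A, B, C, D, E, F}.
Any other superkey contains one of these as a subset, so there are no further candidate keys.

D, F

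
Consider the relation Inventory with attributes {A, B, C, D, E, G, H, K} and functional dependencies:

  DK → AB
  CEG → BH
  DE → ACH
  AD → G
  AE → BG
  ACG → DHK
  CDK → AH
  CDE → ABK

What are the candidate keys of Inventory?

(D, E), (A, C, E)

Attribute E never appears on the right-hand side of any dependency, so E must belong to every candidate key.
{E}⁺ = {E}, which is not all of the schema, so we must add further attributes.
{D, E}⁺: DE→ACH adds A, C, H; AD→G adds G; AE→BG adds B; ACG→DHK adds K → {A, B, C, D, E, G, H, K}.
{A, C, E}⁺: AE→BG adds B, G; ACG→DHK adds D, H, K → {A, B, C, D, E, G, H, K}.
Any other superkey contains one of these as a subset, so there are no further candidate keys.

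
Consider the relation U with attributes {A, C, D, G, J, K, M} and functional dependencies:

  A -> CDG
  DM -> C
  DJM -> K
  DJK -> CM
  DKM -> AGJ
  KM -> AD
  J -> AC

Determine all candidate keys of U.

{J, K}⁺: J→AC adds A, C; A→CDG adds D, G; DJK→CM adds M → {A, C, D, G, J, K, M}. Minimal: {K}⁺ = {K}; {J}⁺ = {A, C, D, G, J} — none reach the full schema.
{J, M}⁺: J→AC adds A, C; A→CDG adds D, G; DJM→K adds K → {A, C, D, G, J, K, M}. Minimal: {M}⁺ = {M}; {J}⁺ = {A, C, D, G, J} — none reach the full schema.
{K, M}⁺: KM→AD adds A, D; A→CDG adds C, G; DKM→AGJ adds J → {A, C, D, G, J, K, M}. Minimal: {M}⁺ = {M}; {K}⁺ = {K} — none reach the full schema.
Any other superkey contains one of these as a subset, so there are no further candidate keys.

{J, K}, {J, M}, {K, M}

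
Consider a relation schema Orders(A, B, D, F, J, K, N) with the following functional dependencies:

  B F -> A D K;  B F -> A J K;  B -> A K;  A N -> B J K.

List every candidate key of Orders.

{A, F, N}⁺: AN→BJK adds B, J, K; BF→ADK adds D → {A, B, D, F, J, K, N}. Minimal: {F, N}⁺ = {F, N}; {A, N}⁺ = {A, B, J, K, N}; {A, F}⁺ = {A, F} — none reach the full schema.
{B, F, N}⁺: BF→ADK adds A, D, K; BF→AJK adds J → {A, B, D, F, J, K, N}. Minimal: {F, N}⁺ = {F, N}; {B, N}⁺ = {A, B, J, K, N}; {B, F}⁺ = {A, B, D, F, J, K} — none reach the full schema.
Any other superkey contains one of these as a subset, so there are no further candidate keys.

AFN, BFN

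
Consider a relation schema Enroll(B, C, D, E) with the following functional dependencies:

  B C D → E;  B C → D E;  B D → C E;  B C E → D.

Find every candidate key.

BC, BD

Attribute B never appears on the right-hand side of any dependency, so B must belong to every candidate key.
{B}⁺ = {B}, which is not all of the schema, so we must add further attributes.
{B, C}⁺: BC→DE adds D, E → {B, C, D, E}. Minimal: {C}⁺ = {C}; {B}⁺ = {B} — none reach the full schema.
{B, D}⁺: BD→CE adds C, E → {B, C, D, E}. Minimal: {D}⁺ = {D}; {B}⁺ = {B} — none reach the full schema.
Any other superkey contains one of these as a subset, so there are no further candidate keys.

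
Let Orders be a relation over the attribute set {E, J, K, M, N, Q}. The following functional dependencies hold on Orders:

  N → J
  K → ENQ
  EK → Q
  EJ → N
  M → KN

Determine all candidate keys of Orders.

Attribute M never appears on the right-hand side of any dependency, so M must belong to every candidate key.
{M}⁺ = {E, J, K, M, N, Q}, which is all of the schema, so {M} is the only candidate key.

{M}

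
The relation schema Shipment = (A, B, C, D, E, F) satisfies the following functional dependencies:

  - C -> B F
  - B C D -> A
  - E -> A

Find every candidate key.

(C, D, E)

Attributes C, D, E never appear on any right-hand side, so every candidate key must contain {C, D, E}.
{C, D, E}⁺ = {A, B, C, D, E, F}, which is all of the schema, so {C, D, E} is the only candidate key.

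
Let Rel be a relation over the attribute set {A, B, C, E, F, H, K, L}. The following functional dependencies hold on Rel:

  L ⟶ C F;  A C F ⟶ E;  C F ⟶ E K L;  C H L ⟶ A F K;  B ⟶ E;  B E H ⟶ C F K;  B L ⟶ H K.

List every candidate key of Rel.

Attribute B never appears on the right-hand side of any dependency, so B must belong to every candidate key.
{B}⁺ = {B, E}, which is not all of the schema, so we must add further attributes.
{B, H}⁺: B→E adds E; BEH→CFK adds C, F, K; CF→EKL adds L; CHL→AFK adds A → {A, B, C, E, F, H, K, L}. Minimal: {H}⁺ = {H}; {B}⁺ = {B, E} — none reach the full schema.
{B, L}⁺: L→CF adds C, F; CF→EKL adds E, K; BL→HK adds H; CHL→AFK adds A → {A, B, C, E, F, H, K, L}. Minimal: {L}⁺ = {C, E, F, K, L}; {B}⁺ = {B, E} — none reach the full schema.
{B, C, F}⁺: CF→EKL adds E, K, L; BL→HK adds H; CHL→AFK adds A → {A, B, C, E, F, H, K, L}. Minimal: {C, F}⁺ = {C, E, F, K, L}; {B, F}⁺ = {B, E, F}; {B, C}⁺ = {B, C, E} — none reach the full schema.

{B, H}, {B, L}, {B, C, F}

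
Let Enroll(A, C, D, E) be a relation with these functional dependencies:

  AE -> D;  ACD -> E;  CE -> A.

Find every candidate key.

{C, E}; {A, C, D}

Attribute C never appears on the right-hand side of any dependency, so C must belong to every candidate key.
{C}⁺ = {C}, which is not all of the schema, so we must add further attributes.
{C, E}⁺: CE→A adds A; AE→D adds D → {A, C, D, E}. Minimal: {E}⁺ = {E}; {C}⁺ = {C} — none reach the full schema.
{A, C, D}⁺: ACD→E adds E → {A, C, D, E}. Minimal: {C, D}⁺ = {C, D}; {A, D}⁺ = {A, D}; {A, C}⁺ = {A, C} — none reach the full schema.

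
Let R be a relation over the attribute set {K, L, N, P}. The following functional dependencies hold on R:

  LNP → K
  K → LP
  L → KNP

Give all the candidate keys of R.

K, L

{K}⁺: K→LP adds L, P; L→KNP adds N → {K, L, N, P}.
{L}⁺: L→KNP adds K, N, P → {K, L, N, P}.
Any other superkey contains one of these as a subset, so there are no further candidate keys.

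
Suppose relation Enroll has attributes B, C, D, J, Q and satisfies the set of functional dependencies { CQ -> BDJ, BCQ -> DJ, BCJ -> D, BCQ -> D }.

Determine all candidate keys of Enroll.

Attributes C, Q never appear on any right-hand side, so every candidate key must contain {C, Q}.
{C, Q}⁺ = {B, C, D, J, Q}, which is all of the schema, so {C, Q} is the only candidate key.

(C, Q)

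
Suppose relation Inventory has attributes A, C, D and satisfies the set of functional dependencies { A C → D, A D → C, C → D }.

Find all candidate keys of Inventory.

{A, C}, {A, D}

Attribute A never appears on the right-hand side of any dependency, so A must belong to every candidate key.
{A}⁺ = {A}, which is not all of the schema, so we must add further attributes.
{A, C}⁺: AC→D adds D → {A, C, D}.
{A, D}⁺: AD→C adds C → {A, C, D}.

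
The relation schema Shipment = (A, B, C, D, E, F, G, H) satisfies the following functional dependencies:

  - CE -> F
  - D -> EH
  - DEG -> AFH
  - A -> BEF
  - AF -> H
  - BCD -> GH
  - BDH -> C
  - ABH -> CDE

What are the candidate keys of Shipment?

A; BD; DG

{A}⁺: A→BEF adds B, E, F; AF→H adds H; ABH→CDE adds C, D; BCD→GH adds G → {A, B, C, D, E, F, G, H}.
{B, D}⁺: D→EH adds E, H; BDH→C adds C; CE→F adds F; BCD→GH adds G; DEG→AFH adds A → {A, B, C, D, E, F, G, H}. Minimal: {D}⁺ = {D, E, H}; {B}⁺ = {B} — none reach the full schema.
{D, G}⁺: D→EH adds E, H; DEG→AFH adds A, F; A→BEF adds B; BDH→C adds C → {A, B, C, D, E, F, G, H}. Minimal: {G}⁺ = {G}; {D}⁺ = {D, E, H} — none reach the full schema.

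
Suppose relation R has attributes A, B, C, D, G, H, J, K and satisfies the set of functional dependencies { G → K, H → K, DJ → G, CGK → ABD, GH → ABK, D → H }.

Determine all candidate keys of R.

Attributes C, J never appear on any right-hand side, so every candidate key must contain {C, J}.
{C, J}⁺ = {C, J}, which is not all of the schema, so we must add further attributes.
{C, D, J}⁺: DJ→G adds G; D→H adds H; G→K adds K; CGK→ABD adds A, B → {A, B, C, D, G, H, J, K}. Minimal: {D, J}⁺ = {A, B, D, G, H, J, K}; {C, J}⁺ = {C, J}; {C, D}⁺ = {C, D, H, K} — none reach the full schema.
{C, G, J}⁺: G→K adds K; CGK→ABD adds A, B, D; D→H adds H → {A, B, C, D, G, H, J, K}. Minimal: {G, J}⁺ = {G, J, K}; {C, J}⁺ = {C, J}; {C, G}⁺ = {A, B, C, D, G, H, K} — none reach the full schema.

(C, D, J), (C, G, J)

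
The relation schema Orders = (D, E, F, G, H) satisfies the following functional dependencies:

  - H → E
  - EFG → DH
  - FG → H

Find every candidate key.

Attributes F, G never appear on any right-hand side, so every candidate key must contain {F, G}.
{F, G}⁺ = {D, E, F, G, H}, which is all of the schema, so {F, G} is the only candidate key.

{F, G}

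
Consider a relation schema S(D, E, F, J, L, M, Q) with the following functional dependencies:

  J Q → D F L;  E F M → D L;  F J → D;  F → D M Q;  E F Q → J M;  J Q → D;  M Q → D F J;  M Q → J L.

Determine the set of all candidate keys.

Attribute E never appears on the right-hand side of any dependency, so E must belong to every candidate key.
{E}⁺ = {E}, which is not all of the schema, so we must add further attributes.
{E, F}⁺: F→DMQ adds D, M, Q; EFQ→JM adds J; MQ→JL adds L → {D, E, F, J, L, M, Q}. Minimal: {F}⁺ = {D, F, J, L, M, Q}; {E}⁺ = {E} — none reach the full schema.
{E, J, Q}⁺: JQ→DFL adds D, F, L; F→DMQ adds M → {D, E, F, J, L, M, Q}. Minimal: {J, Q}⁺ = {D, F, J, L, M, Q}; {E, Q}⁺ = {E, Q}; {E, J}⁺ = {E, J} — none reach the full schema.
{E, M, Q}⁺: MQ→DFJ adds D, F, J; MQ→JL adds L → {D, E, F, J, L, M, Q}. Minimal: {M, Q}⁺ = {D, F, J, L, M, Q}; {E, Q}⁺ = {E, Q}; {E, M}⁺ = {E, M} — none reach the full schema.
Any other superkey contains one of these as a subset, so there are no further candidate keys.

{E, F}; {E, J, Q}; {E, M, Q}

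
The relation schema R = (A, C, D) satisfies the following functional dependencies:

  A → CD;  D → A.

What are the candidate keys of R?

{A}, {D}

{A}⁺: A→CD adds C, D → {A, C, D}.
{D}⁺: D→A adds A; A→CD adds C → {A, C, D}.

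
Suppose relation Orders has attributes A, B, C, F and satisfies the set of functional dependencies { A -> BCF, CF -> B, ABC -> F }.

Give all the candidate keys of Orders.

A

Attribute A never appears on the right-hand side of any dependency, so A must belong to every candidate key.
{A}⁺ = {A, B, C, F}, which is all of the schema, so {A} is the only candidate key.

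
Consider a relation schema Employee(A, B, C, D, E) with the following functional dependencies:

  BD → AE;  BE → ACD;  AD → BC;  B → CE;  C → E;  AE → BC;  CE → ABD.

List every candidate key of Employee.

{B}, {C}, {A, D}, {A, E}

{B}⁺: B→CE adds C, E; CE→ABD adds A, D → {A, B, C, D, E}.
{C}⁺: C→E adds E; CE→ABD adds A, B, D → {A, B, C, D, E}.
{A, D}⁺: AD→BC adds B, C; B→CE adds E → {A, B, C, D, E}.
{A, E}⁺: AE→BC adds B, C; CE→ABD adds D → {A, B, C, D, E}.
Any other superkey contains one of these as a subset, so there are no further candidate keys.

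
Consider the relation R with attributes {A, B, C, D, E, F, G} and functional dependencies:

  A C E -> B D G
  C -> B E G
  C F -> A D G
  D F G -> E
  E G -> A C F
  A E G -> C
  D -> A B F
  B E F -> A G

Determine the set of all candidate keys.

{C}⁺: C→BEG adds B, E, G; EG→ACF adds A, F; ACE→BDG adds D → {A, B, C, D, E, F, G}.
{D, E}⁺: D→ABF adds A, B, F; BEF→AG adds G; EG→ACF adds C → {A, B, C, D, E, F, G}. Minimal: {E}⁺ = {E}; {D}⁺ = {A, B, D, F} — none reach the full schema.
{D, G}⁺: D→ABF adds A, B, F; DFG→E adds E; EG→ACF adds C → {A, B, C, D, E, F, G}. Minimal: {G}⁺ = {G}; {D}⁺ = {A, B, D, F} — none reach the full schema.
{E, G}⁺: EG→ACF adds A, C, F; ACE→BDG adds B, D → {A, B, C, D, E, F, G}. Minimal: {G}⁺ = {G}; {E}⁺ = {E} — none reach the full schema.
{B, E, F}⁺: BEF→AG adds A, G; EG→ACF adds C; ACE→BDG adds D → {A, B, C, D, E, F, G}. Minimal: {E, F}⁺ = {E, F}; {B, F}⁺ = {B, F}; {B, E}⁺ = {B, E} — none reach the full schema.
Any other superkey contains one of these as a subset, so there are no further candidate keys.

(C), (D, E), (D, G), (E, G), (B, E, F)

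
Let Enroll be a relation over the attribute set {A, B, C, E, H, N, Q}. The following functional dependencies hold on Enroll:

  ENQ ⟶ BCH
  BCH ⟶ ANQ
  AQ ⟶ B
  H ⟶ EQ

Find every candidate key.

{H, N}⁺: H→EQ adds E, Q; ENQ→BCH adds B, C; BCH→ANQ adds A → {A, B, C, E, H, N, Q}.
{A, C, H}⁺: H→EQ adds E, Q; AQ→B adds B; BCH→ANQ adds N → {A, B, C, E, H, N, Q}.
{B, C, H}⁺: BCH→ANQ adds A, N, Q; H→EQ adds E → {A, B, C, E, H, N, Q}.
{E, N, Q}⁺: ENQ→BCH adds B, C, H; BCH→ANQ adds A → {A, B, C, E, H, N, Q}.
Any other superkey contains one of these as a subset, so there are no further candidate keys.

(H, N), (A, C, H), (B, C, H), (E, N, Q)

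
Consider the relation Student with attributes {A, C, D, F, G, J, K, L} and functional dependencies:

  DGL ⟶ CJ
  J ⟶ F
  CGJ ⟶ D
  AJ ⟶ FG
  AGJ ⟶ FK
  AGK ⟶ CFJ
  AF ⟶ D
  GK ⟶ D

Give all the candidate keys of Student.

{A, J, L}, {A, D, G, L}, {A, F, G, L}, {A, G, K, L}

{A, J, L}⁺: J→F adds F; AJ→FG adds G; AGJ→FK adds K; AGK→CFJ adds C; AF→D adds D → {A, C, D, F, G, J, K, L}. Minimal: {J, L}⁺ = {F, J, L}; {A, L}⁺ = {A, L}; {A, J}⁺ = {A, C, D, F, G, J, K} — none reach the full schema.
{A, D, G, L}⁺: DGL→CJ adds C, J; J→F adds F; AGJ→FK adds K → {A, C, D, F, G, J, K, L}. Minimal: {D, G, L}⁺ = {C, D, F, G, J, L}; {A, G, L}⁺ = {A, G, L}; {A, D, L}⁺ = {A, D, L}; … — none reach the full schema.
{A, F, G, L}⁺: AF→D adds D; DGL→CJ adds C, J; AGJ→FK adds K → {A, C, D, F, G, J, K, L}. Minimal: {F, G, L}⁺ = {F, G, L}; {A, G, L}⁺ = {A, G, L}; {A, F, L}⁺ = {A, D, F, L}; … — none reach the full schema.
{A, G, K, L}⁺: AGK→CFJ adds C, F, J; AF→D adds D → {A, C, D, F, G, J, K, L}. Minimal: {G, K, L}⁺ = {C, D, F, G, J, K, L}; {A, K, L}⁺ = {A, K, L}; {A, G, L}⁺ = {A, G, L}; … — none reach the full schema.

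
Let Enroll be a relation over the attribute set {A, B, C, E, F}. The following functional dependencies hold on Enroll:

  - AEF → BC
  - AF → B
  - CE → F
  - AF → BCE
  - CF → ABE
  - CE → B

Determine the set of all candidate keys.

(A, F), (C, E), (C, F)

{A, F}⁺: AF→B adds B; AF→BCE adds C, E → {A, B, C, E, F}. Minimal: {F}⁺ = {F}; {A}⁺ = {A} — none reach the full schema.
{C, E}⁺: CE→F adds F; CF→ABE adds A, B → {A, B, C, E, F}. Minimal: {E}⁺ = {E}; {C}⁺ = {C} — none reach the full schema.
{C, F}⁺: CF→ABE adds A, B, E → {A, B, C, E, F}. Minimal: {F}⁺ = {F}; {C}⁺ = {C} — none reach the full schema.
Any other superkey contains one of these as a subset, so there are no further candidate keys.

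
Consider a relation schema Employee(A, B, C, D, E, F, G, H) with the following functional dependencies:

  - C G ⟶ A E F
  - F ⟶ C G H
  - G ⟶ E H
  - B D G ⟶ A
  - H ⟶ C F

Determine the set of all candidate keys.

(B, D, F), (B, D, G), (B, D, H)

Attributes B, D never appear on any right-hand side, so every candidate key must contain {B, D}.
{B, D}⁺ = {B, D}, which is not all of the schema, so we must add further attributes.
{B, D, F}⁺: F→CGH adds C, G, H; G→EH adds E; BDG→A adds A → {A, B, C, D, E, F, G, H}.
{B, D, G}⁺: G→EH adds E, H; BDG→A adds A; H→CF adds C, F → {A, B, C, D, E, F, G, H}.
{B, D, H}⁺: H→CF adds C, F; F→CGH adds G; G→EH adds E; BDG→A adds A → {A, B, C, D, E, F, G, H}.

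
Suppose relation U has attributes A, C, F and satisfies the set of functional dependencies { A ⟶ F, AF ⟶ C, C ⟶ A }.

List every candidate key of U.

{A}⁺: A→F adds F; AF→C adds C → {A, C, F}.
{C}⁺: C→A adds A; A→F adds F → {A, C, F}.

(A); (C)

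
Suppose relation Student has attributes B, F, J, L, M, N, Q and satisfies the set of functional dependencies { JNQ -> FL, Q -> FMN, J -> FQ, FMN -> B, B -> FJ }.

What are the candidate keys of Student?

{B}, {J}, {Q}, {F, M, N}

{B}⁺: B→FJ adds F, J; J→FQ adds Q; Q→FMN adds M, N; JNQ→FL adds L → {B, F, J, L, M, N, Q}.
{J}⁺: J→FQ adds F, Q; Q→FMN adds M, N; FMN→B adds B; JNQ→FL adds L → {B, F, J, L, M, N, Q}.
{Q}⁺: Q→FMN adds F, M, N; FMN→B adds B; B→FJ adds J; JNQ→FL adds L → {B, F, J, L, M, N, Q}.
{F, M, N}⁺: FMN→B adds B; B→FJ adds J; J→FQ adds Q; JNQ→FL adds L → {B, F, J, L, M, N, Q}. Minimal: {M, N}⁺ = {M, N}; {F, N}⁺ = {F, N}; {F, M}⁺ = {F, M} — none reach the full schema.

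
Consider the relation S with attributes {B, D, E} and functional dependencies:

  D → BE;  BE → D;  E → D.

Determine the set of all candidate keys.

{D}; {E}

{D}⁺: D→BE adds B, E → {B, D, E}.
{E}⁺: E→D adds D; D→BE adds B → {B, D, E}.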